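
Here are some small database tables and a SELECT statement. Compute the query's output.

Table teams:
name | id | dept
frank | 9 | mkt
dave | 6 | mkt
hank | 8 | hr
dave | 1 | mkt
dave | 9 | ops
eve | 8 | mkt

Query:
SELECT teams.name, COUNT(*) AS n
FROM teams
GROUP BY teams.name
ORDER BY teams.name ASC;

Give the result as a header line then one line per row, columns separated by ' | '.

After GROUP BY (4 rows):
teams.name | n
frank | 1
dave | 3
hank | 1
eve | 1
After ORDER BY (4 rows):
teams.name | n
dave | 3
eve | 1
frank | 1
hank | 1

== RESULT ==
teams.name | n
dave | 3
eve | 1
frank | 1
hank | 1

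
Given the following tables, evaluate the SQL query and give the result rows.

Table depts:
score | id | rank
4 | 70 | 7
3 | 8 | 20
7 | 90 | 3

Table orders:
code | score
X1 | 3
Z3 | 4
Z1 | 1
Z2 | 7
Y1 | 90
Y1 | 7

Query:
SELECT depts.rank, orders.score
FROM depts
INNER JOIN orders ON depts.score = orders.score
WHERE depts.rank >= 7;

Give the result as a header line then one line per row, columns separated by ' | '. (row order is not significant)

== RESULT ==
depts.rank | orders.score
7 | 4
20 | 3

Derivation:
After JOIN orders (4 rows):
depts.score | depts.id | depts.rank | orders.code | orders.score
4 | 70 | 7 | Z3 | 4
3 | 8 | 20 | X1 | 3
7 | 90 | 3 | Z2 | 7
7 | 90 | 3 | Y1 | 7
After WHERE (2 rows):
depts.score | depts.id | depts.rank | orders.code | orders.score
4 | 70 | 7 | Z3 | 4
3 | 8 | 20 | X1 | 3
After SELECT (2 rows):
depts.rank | orders.score
7 | 4
20 | 3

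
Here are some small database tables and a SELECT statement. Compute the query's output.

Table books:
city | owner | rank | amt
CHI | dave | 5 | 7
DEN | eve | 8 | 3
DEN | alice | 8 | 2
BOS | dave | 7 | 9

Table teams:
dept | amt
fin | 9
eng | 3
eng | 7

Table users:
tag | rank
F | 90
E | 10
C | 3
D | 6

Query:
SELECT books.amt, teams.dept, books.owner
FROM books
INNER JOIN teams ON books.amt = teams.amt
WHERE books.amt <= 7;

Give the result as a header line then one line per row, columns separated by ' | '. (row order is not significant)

== RESULT ==
books.amt | teams.dept | books.owner
7 | eng | dave
3 | eng | eve

Derivation:
After JOIN teams (3 rows):
books.city | books.owner | books.rank | books.amt | teams.dept | teams.amt
CHI | dave | 5 | 7 | eng | 7
DEN | eve | 8 | 3 | eng | 3
BOS | dave | 7 | 9 | fin | 9
After WHERE (2 rows):
books.city | books.owner | books.rank | books.amt | teams.dept | teams.amt
CHI | dave | 5 | 7 | eng | 7
DEN | eve | 8 | 3 | eng | 3
After SELECT (2 rows):
books.amt | teams.dept | books.owner
7 | eng | dave
3 | eng | eve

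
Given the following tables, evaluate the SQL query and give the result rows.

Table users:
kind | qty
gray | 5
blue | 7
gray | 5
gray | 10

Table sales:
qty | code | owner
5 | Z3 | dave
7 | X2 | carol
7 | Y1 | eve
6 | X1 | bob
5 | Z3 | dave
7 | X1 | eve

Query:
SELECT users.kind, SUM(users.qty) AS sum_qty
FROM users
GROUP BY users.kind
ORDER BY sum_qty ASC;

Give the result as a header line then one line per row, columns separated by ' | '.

After GROUP BY (2 rows):
users.kind | sum_qty
gray | 20
blue | 7
After ORDER BY (2 rows):
users.kind | sum_qty
blue | 7
gray | 20

== RESULT ==
users.kind | sum_qty
blue | 7
gray | 20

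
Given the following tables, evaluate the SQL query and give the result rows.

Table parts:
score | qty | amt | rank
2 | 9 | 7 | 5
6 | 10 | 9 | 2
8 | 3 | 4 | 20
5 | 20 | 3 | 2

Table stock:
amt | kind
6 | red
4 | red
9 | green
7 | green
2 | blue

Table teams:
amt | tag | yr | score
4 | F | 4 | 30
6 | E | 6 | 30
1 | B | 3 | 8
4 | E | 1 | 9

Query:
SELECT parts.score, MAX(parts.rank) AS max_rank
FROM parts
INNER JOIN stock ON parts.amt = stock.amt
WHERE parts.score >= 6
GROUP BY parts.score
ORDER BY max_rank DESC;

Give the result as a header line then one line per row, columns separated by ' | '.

After JOIN stock (3 rows):
parts.score | parts.qty | parts.amt | parts.rank | stock.amt | stock.kind
2 | 9 | 7 | 5 | 7 | green
6 | 10 | 9 | 2 | 9 | green
8 | 3 | 4 | 20 | 4 | red
After WHERE (2 rows):
parts.score | parts.qty | parts.amt | parts.rank | stock.amt | stock.kind
6 | 10 | 9 | 2 | 9 | green
8 | 3 | 4 | 20 | 4 | red
After GROUP BY (2 rows):
parts.score | max_rank
6 | 2
8 | 20
After ORDER BY (2 rows):
parts.score | max_rank
8 | 20
6 | 2

== RESULT ==
parts.score | max_rank
8 | 20
6 | 2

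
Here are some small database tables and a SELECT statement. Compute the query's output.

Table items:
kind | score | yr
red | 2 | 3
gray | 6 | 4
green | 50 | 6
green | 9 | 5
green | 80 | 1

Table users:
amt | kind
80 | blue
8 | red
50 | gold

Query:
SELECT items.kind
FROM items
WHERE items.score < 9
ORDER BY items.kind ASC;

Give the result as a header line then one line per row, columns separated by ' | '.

After WHERE (2 rows):
items.kind | items.score | items.yr
red | 2 | 3
gray | 6 | 4
After SELECT (2 rows):
items.kind
red
gray
After ORDER BY (2 rows):
items.kind
gray
red

== RESULT ==
items.kind
gray
red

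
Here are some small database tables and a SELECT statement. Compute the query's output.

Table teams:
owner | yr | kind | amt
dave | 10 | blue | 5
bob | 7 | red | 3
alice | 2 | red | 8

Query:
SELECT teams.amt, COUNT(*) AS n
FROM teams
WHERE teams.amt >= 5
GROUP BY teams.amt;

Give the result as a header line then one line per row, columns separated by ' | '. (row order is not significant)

After WHERE (2 rows):
teams.owner | teams.yr | teams.kind | teams.amt
dave | 10 | blue | 5
alice | 2 | red | 8
After GROUP BY (2 rows):
teams.amt | n
5 | 1
8 | 1

== RESULT ==
teams.amt | n
5 | 1
8 | 1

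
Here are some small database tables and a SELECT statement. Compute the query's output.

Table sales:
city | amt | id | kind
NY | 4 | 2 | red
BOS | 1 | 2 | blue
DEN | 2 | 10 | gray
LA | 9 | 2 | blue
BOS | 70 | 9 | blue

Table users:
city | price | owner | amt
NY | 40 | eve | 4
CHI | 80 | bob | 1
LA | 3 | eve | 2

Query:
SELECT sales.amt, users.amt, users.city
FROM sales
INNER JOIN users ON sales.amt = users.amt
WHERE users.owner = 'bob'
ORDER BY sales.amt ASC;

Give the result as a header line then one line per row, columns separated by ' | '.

After JOIN users (3 rows):
sales.city | sales.amt | sales.id | sales.kind | users.city | users.price | users.owner | users.amt
NY | 4 | 2 | red | NY | 40 | eve | 4
BOS | 1 | 2 | blue | CHI | 80 | bob | 1
DEN | 2 | 10 | gray | LA | 3 | eve | 2
After WHERE (1 rows):
sales.city | sales.amt | sales.id | sales.kind | users.city | users.price | users.owner | users.amt
BOS | 1 | 2 | blue | CHI | 80 | bob | 1
After SELECT (1 rows):
sales.amt | users.amt | users.city
1 | 1 | CHI
After ORDER BY (1 rows):
sales.amt | users.amt | users.city
1 | 1 | CHI

== RESULT ==
sales.amt | users.amt | users.city
1 | 1 | CHI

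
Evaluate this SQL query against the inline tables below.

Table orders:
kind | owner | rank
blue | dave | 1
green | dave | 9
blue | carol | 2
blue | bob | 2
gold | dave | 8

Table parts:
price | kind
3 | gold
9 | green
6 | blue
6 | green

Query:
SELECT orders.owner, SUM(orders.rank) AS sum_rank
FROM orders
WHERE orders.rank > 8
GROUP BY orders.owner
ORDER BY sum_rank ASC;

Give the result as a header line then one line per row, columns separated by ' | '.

== RESULT ==
orders.owner | sum_rank
dave | 9

Derivation:
After WHERE (1 rows):
orders.kind | orders.owner | orders.rank
green | dave | 9
After GROUP BY (1 rows):
orders.owner | sum_rank
dave | 9
After ORDER BY (1 rows):
orders.owner | sum_rank
dave | 9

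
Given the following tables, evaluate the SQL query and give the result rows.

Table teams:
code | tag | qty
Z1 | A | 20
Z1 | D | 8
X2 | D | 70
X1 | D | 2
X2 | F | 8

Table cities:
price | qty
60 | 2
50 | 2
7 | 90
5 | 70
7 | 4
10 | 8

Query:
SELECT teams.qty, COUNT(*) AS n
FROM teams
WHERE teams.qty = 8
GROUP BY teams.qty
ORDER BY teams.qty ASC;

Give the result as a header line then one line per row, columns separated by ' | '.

== RESULT ==
teams.qty | n
8 | 2

Derivation:
After WHERE (2 rows):
teams.code | teams.tag | teams.qty
Z1 | D | 8
X2 | F | 8
After GROUP BY (1 rows):
teams.qty | n
8 | 2
After ORDER BY (1 rows):
teams.qty | n
8 | 2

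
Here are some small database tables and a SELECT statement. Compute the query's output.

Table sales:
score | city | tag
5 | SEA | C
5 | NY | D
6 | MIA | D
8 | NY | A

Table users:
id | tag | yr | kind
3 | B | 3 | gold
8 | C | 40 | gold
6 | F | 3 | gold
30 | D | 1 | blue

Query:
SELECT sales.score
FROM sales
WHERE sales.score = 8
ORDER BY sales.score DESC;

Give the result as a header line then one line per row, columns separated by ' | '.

== RESULT ==
sales.score
8

Derivation:
After WHERE (1 rows):
sales.score | sales.city | sales.tag
8 | NY | A
After SELECT (1 rows):
sales.score
8
After ORDER BY (1 rows):
sales.score
8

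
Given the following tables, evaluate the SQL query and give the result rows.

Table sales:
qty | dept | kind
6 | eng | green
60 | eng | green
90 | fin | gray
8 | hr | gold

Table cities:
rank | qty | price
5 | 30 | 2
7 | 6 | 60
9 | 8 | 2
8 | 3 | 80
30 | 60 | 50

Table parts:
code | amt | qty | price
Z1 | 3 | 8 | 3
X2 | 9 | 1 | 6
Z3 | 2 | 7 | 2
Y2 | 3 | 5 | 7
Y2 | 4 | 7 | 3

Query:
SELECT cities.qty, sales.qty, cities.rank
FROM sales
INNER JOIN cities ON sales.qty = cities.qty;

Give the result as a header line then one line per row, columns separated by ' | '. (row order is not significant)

After JOIN cities (3 rows):
sales.qty | sales.dept | sales.kind | cities.rank | cities.qty | cities.price
6 | eng | green | 7 | 6 | 60
60 | eng | green | 30 | 60 | 50
8 | hr | gold | 9 | 8 | 2
After SELECT (3 rows):
cities.qty | sales.qty | cities.rank
6 | 6 | 7
60 | 60 | 30
8 | 8 | 9

== RESULT ==
cities.qty | sales.qty | cities.rank
6 | 6 | 7
60 | 60 | 30
8 | 8 | 9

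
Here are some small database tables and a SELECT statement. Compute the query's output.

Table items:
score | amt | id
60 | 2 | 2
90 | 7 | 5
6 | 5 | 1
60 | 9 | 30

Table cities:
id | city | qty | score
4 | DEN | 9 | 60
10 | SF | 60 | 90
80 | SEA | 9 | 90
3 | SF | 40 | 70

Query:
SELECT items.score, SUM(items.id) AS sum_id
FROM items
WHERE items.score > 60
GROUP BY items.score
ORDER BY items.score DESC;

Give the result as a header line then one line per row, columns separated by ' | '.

== RESULT ==
items.score | sum_id
90 | 5

Derivation:
After WHERE (1 rows):
items.score | items.amt | items.id
90 | 7 | 5
After GROUP BY (1 rows):
items.score | sum_id
90 | 5
After ORDER BY (1 rows):
items.score | sum_id
90 | 5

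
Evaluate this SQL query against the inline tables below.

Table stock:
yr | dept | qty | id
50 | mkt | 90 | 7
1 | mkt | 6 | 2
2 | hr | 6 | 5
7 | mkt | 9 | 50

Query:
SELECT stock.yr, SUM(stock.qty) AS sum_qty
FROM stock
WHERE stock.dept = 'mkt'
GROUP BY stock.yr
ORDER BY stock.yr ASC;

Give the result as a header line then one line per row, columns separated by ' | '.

After WHERE (3 rows):
stock.yr | stock.dept | stock.qty | stock.id
50 | mkt | 90 | 7
1 | mkt | 6 | 2
7 | mkt | 9 | 50
After GROUP BY (3 rows):
stock.yr | sum_qty
50 | 90
1 | 6
7 | 9
After ORDER BY (3 rows):
stock.yr | sum_qty
1 | 6
7 | 9
50 | 90

== RESULT ==
stock.yr | sum_qty
1 | 6
7 | 9
50 | 90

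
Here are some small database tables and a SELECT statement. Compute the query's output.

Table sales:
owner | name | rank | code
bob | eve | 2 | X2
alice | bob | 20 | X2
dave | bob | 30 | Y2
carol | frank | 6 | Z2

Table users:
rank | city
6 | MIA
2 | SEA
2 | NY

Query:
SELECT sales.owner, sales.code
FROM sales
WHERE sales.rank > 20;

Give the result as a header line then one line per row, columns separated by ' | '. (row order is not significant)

== RESULT ==
sales.owner | sales.code
dave | Y2

Derivation:
After WHERE (1 rows):
sales.owner | sales.name | sales.rank | sales.code
dave | bob | 30 | Y2
After SELECT (1 rows):
sales.owner | sales.code
dave | Y2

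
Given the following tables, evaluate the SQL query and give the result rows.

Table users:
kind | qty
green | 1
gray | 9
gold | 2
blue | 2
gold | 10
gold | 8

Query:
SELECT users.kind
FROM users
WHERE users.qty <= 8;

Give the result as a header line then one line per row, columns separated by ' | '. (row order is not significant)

== RESULT ==
users.kind
green
gold
blue
gold

Derivation:
After WHERE (4 rows):
users.kind | users.qty
green | 1
gold | 2
blue | 2
gold | 8
After SELECT (4 rows):
users.kind
green
gold
blue
gold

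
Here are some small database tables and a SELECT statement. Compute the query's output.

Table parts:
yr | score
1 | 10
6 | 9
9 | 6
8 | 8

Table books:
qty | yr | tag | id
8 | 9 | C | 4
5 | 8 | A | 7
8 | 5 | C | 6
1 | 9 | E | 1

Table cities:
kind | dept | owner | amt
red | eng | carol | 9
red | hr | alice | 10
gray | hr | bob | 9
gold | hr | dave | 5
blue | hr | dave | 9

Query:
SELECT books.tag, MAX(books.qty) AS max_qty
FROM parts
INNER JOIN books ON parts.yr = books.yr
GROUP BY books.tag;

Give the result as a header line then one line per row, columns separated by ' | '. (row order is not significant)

== RESULT ==
books.tag | max_qty
C | 8
E | 1
A | 5

Derivation:
After JOIN books (3 rows):
parts.yr | parts.score | books.qty | books.yr | books.tag | books.id
9 | 6 | 8 | 9 | C | 4
9 | 6 | 1 | 9 | E | 1
8 | 8 | 5 | 8 | A | 7
After GROUP BY (3 rows):
books.tag | max_qty
C | 8
E | 1
A | 5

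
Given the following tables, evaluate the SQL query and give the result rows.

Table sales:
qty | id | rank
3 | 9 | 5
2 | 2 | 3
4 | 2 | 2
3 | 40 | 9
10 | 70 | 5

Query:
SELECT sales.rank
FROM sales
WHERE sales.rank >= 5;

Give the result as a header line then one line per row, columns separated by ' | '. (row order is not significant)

== RESULT ==
sales.rank
5
9
5

Derivation:
After WHERE (3 rows):
sales.qty | sales.id | sales.rank
3 | 9 | 5
3 | 40 | 9
10 | 70 | 5
After SELECT (3 rows):
sales.rank
5
9
5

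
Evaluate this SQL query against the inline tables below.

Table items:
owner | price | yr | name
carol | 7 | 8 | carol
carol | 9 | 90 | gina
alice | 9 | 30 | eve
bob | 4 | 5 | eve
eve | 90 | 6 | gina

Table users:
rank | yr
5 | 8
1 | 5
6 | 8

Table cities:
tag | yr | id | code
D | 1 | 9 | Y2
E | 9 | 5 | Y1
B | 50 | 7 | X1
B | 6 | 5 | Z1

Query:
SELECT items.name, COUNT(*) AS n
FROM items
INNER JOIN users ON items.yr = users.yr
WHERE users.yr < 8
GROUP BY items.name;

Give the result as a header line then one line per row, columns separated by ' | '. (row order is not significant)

After JOIN users (3 rows):
items.owner | items.price | items.yr | items.name | users.rank | users.yr
carol | 7 | 8 | carol | 5 | 8
carol | 7 | 8 | carol | 6 | 8
bob | 4 | 5 | eve | 1 | 5
After WHERE (1 rows):
items.owner | items.price | items.yr | items.name | users.rank | users.yr
bob | 4 | 5 | eve | 1 | 5
After GROUP BY (1 rows):
items.name | n
eve | 1

== RESULT ==
items.name | n
eve | 1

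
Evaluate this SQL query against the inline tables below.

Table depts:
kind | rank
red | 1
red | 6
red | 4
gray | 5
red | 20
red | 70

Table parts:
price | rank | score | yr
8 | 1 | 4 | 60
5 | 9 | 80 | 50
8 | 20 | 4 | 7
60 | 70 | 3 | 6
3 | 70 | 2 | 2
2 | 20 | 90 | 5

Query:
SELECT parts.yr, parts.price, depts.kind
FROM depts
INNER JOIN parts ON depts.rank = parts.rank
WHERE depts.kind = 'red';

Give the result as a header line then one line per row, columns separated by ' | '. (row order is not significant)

After JOIN parts (5 rows):
depts.kind | depts.rank | parts.price | parts.rank | parts.score | parts.yr
red | 1 | 8 | 1 | 4 | 60
red | 20 | 8 | 20 | 4 | 7
red | 20 | 2 | 20 | 90 | 5
red | 70 | 60 | 70 | 3 | 6
red | 70 | 3 | 70 | 2 | 2
After WHERE (5 rows):
depts.kind | depts.rank | parts.price | parts.rank | parts.score | parts.yr
red | 1 | 8 | 1 | 4 | 60
red | 20 | 8 | 20 | 4 | 7
red | 20 | 2 | 20 | 90 | 5
red | 70 | 60 | 70 | 3 | 6
red | 70 | 3 | 70 | 2 | 2
After SELECT (5 rows):
parts.yr | parts.price | depts.kind
60 | 8 | red
7 | 8 | red
5 | 2 | red
6 | 60 | red
2 | 3 | red

== RESULT ==
parts.yr | parts.price | depts.kind
60 | 8 | red
7 | 8 | red
5 | 2 | red
6 | 60 | red
2 | 3 | red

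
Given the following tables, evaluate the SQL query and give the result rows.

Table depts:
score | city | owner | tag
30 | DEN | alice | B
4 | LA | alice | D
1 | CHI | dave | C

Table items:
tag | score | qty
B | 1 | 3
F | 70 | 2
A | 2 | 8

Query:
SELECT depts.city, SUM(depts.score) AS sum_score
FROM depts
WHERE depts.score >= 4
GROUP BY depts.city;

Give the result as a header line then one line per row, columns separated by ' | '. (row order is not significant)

== RESULT ==
depts.city | sum_score
DEN | 30
LA | 4

Derivation:
After WHERE (2 rows):
depts.score | depts.city | depts.owner | depts.tag
30 | DEN | alice | B
4 | LA | alice | D
After GROUP BY (2 rows):
depts.city | sum_score
DEN | 30
LA | 4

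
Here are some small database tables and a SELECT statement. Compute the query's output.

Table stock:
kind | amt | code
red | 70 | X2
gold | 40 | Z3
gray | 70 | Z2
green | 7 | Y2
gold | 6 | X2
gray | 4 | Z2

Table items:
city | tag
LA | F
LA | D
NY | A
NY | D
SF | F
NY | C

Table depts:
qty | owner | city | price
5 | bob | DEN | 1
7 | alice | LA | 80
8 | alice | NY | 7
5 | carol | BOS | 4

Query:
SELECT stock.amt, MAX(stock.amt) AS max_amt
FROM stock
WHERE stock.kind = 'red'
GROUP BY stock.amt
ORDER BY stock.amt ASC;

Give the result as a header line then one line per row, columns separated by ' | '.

== RESULT ==
stock.amt | max_amt
70 | 70

Derivation:
After WHERE (1 rows):
stock.kind | stock.amt | stock.code
red | 70 | X2
After GROUP BY (1 rows):
stock.amt | max_amt
70 | 70
After ORDER BY (1 rows):
stock.amt | max_amt
70 | 70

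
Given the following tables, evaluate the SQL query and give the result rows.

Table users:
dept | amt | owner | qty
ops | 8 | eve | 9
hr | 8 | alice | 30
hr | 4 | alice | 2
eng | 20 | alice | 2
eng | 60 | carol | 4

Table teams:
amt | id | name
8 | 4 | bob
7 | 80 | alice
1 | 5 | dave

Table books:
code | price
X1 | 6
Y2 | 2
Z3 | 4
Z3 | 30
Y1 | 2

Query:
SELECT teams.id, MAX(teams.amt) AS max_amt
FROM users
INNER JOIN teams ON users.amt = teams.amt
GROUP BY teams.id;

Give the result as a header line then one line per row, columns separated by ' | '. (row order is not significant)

== RESULT ==
teams.id | max_amt
4 | 8

Derivation:
After JOIN teams (2 rows):
users.dept | users.amt | users.owner | users.qty | teams.amt | teams.id | teams.name
ops | 8 | eve | 9 | 8 | 4 | bob
hr | 8 | alice | 30 | 8 | 4 | bob
After GROUP BY (1 rows):
teams.id | max_amt
4 | 8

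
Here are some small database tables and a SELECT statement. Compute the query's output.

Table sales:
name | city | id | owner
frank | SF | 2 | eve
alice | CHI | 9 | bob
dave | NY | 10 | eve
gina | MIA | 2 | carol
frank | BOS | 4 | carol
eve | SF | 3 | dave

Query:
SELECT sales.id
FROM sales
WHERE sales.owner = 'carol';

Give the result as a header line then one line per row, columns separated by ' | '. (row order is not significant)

== RESULT ==
sales.id
2
4

Derivation:
After WHERE (2 rows):
sales.name | sales.city | sales.id | sales.owner
gina | MIA | 2 | carol
frank | BOS | 4 | carol
After SELECT (2 rows):
sales.id
2
4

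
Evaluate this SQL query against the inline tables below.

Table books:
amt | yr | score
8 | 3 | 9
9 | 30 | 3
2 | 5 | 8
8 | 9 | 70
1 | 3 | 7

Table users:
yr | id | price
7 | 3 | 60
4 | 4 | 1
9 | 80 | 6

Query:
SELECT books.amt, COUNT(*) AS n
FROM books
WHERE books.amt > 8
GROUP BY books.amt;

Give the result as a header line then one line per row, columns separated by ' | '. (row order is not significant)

== RESULT ==
books.amt | n
9 | 1

Derivation:
After WHERE (1 rows):
books.amt | books.yr | books.score
9 | 30 | 3
After GROUP BY (1 rows):
books.amt | n
9 | 1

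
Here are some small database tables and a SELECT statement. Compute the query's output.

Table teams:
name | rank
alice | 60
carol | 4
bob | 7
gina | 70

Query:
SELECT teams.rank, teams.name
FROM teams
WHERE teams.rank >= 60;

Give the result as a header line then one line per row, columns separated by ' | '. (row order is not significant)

== RESULT ==
teams.rank | teams.name
60 | alice
70 | gina

Derivation:
After WHERE (2 rows):
teams.name | teams.rank
alice | 60
gina | 70
After SELECT (2 rows):
teams.rank | teams.name
60 | alice
70 | gina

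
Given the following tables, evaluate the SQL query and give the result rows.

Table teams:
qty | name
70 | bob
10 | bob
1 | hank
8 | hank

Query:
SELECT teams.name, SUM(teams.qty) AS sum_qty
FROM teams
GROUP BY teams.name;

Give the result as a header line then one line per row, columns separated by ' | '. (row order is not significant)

After GROUP BY (2 rows):
teams.name | sum_qty
bob | 80
hank | 9

== RESULT ==
teams.name | sum_qty
bob | 80
hank | 9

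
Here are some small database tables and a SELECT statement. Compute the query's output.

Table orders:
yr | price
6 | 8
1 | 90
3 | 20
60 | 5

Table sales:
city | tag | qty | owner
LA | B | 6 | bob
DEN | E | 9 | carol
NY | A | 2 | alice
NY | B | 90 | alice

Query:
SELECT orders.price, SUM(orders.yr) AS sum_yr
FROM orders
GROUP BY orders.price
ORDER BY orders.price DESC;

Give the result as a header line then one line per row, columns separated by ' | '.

== RESULT ==
orders.price | sum_yr
90 | 1
20 | 3
8 | 6
5 | 60

Derivation:
After GROUP BY (4 rows):
orders.price | sum_yr
8 | 6
90 | 1
20 | 3
5 | 60
After ORDER BY (4 rows):
orders.price | sum_yr
90 | 1
20 | 3
8 | 6
5 | 60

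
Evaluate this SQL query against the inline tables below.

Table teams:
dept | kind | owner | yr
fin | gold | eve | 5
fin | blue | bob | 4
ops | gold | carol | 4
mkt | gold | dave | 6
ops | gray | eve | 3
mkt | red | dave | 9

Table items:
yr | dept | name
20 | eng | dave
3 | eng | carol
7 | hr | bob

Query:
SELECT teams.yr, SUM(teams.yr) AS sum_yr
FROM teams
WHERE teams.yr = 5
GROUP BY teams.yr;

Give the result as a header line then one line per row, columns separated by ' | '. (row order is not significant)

After WHERE (1 rows):
teams.dept | teams.kind | teams.owner | teams.yr
fin | gold | eve | 5
After GROUP BY (1 rows):
teams.yr | sum_yr
5 | 5

== RESULT ==
teams.yr | sum_yr
5 | 5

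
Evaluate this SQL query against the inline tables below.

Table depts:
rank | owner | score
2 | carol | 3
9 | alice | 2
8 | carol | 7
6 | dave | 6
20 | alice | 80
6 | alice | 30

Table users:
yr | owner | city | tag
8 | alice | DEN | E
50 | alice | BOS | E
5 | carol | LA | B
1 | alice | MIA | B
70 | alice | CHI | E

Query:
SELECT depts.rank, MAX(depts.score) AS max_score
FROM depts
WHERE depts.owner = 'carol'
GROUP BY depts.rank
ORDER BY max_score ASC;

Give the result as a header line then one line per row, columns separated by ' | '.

== RESULT ==
depts.rank | max_score
2 | 3
8 | 7

Derivation:
After WHERE (2 rows):
depts.rank | depts.owner | depts.score
2 | carol | 3
8 | carol | 7
After GROUP BY (2 rows):
depts.rank | max_score
2 | 3
8 | 7
After ORDER BY (2 rows):
depts.rank | max_score
2 | 3
8 | 7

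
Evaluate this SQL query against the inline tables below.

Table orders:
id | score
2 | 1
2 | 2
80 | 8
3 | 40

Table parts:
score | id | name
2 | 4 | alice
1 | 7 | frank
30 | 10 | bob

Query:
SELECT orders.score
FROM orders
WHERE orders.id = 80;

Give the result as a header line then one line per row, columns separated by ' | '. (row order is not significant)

== RESULT ==
orders.score
8

Derivation:
After WHERE (1 rows):
orders.id | orders.score
80 | 8
After SELECT (1 rows):
orders.score
8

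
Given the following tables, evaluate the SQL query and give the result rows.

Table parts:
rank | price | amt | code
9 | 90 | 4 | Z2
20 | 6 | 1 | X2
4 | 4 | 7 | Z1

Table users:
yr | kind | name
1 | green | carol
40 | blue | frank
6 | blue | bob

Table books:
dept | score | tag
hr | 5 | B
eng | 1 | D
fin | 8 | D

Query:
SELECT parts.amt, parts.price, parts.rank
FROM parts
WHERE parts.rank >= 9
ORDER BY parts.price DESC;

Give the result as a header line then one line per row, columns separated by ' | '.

== RESULT ==
parts.amt | parts.price | parts.rank
4 | 90 | 9
1 | 6 | 20

Derivation:
After WHERE (2 rows):
parts.rank | parts.price | parts.amt | parts.code
9 | 90 | 4 | Z2
20 | 6 | 1 | X2
After SELECT (2 rows):
parts.amt | parts.price | parts.rank
4 | 90 | 9
1 | 6 | 20
After ORDER BY (2 rows):
parts.amt | parts.price | parts.rank
4 | 90 | 9
1 | 6 | 20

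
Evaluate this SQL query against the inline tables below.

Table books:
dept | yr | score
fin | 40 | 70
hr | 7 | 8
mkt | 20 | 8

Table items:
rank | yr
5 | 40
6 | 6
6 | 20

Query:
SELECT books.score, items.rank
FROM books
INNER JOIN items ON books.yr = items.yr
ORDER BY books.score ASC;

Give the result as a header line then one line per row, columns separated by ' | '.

== RESULT ==
books.score | items.rank
8 | 6
70 | 5

Derivation:
After JOIN items (2 rows):
books.dept | books.yr | books.score | items.rank | items.yr
fin | 40 | 70 | 5 | 40
mkt | 20 | 8 | 6 | 20
After SELECT (2 rows):
books.score | items.rank
70 | 5
8 | 6
After ORDER BY (2 rows):
books.score | items.rank
8 | 6
70 | 5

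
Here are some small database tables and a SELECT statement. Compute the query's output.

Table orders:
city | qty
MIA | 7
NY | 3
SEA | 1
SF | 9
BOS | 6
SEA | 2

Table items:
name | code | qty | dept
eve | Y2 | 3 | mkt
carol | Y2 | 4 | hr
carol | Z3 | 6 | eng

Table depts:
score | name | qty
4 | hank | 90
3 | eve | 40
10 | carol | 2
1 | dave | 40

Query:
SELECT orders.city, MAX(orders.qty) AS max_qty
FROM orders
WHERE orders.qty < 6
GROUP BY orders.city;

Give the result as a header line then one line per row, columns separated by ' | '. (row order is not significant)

== RESULT ==
orders.city | max_qty
NY | 3
SEA | 2

Derivation:
After WHERE (3 rows):
orders.city | orders.qty
NY | 3
SEA | 1
SEA | 2
After GROUP BY (2 rows):
orders.city | max_qty
NY | 3
SEA | 2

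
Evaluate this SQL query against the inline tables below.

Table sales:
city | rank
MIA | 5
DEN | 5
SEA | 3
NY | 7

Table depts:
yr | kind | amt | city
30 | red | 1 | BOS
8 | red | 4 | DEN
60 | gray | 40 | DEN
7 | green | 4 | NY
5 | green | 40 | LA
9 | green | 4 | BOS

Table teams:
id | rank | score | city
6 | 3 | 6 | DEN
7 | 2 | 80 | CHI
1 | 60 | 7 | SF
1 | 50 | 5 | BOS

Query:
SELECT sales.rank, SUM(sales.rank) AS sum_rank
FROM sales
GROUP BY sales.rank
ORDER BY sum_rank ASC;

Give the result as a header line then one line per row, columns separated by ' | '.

== RESULT ==
sales.rank | sum_rank
3 | 3
7 | 7
5 | 10

Derivation:
After GROUP BY (3 rows):
sales.rank | sum_rank
5 | 10
3 | 3
7 | 7
After ORDER BY (3 rows):
sales.rank | sum_rank
3 | 3
7 | 7
5 | 10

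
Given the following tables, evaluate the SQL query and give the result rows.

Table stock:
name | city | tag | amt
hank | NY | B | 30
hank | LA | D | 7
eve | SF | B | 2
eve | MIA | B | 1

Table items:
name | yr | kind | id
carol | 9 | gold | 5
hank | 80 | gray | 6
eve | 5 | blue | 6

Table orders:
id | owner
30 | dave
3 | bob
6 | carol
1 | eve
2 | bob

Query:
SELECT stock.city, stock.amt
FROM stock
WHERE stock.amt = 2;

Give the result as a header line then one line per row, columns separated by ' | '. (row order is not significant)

After WHERE (1 rows):
stock.name | stock.city | stock.tag | stock.amt
eve | SF | B | 2
After SELECT (1 rows):
stock.city | stock.amt
SF | 2

== RESULT ==
stock.city | stock.amt
SF | 2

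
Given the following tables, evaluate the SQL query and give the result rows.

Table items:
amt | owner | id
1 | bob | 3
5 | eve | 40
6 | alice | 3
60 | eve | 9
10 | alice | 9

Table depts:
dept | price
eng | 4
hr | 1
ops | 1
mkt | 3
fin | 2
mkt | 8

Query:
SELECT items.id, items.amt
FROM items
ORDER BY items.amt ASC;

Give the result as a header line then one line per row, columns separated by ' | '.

== RESULT ==
items.id | items.amt
3 | 1
40 | 5
3 | 6
9 | 10
9 | 60

Derivation:
After SELECT (5 rows):
items.id | items.amt
3 | 1
40 | 5
3 | 6
9 | 60
9 | 10
After ORDER BY (5 rows):
items.id | items.amt
3 | 1
40 | 5
3 | 6
9 | 10
9 | 60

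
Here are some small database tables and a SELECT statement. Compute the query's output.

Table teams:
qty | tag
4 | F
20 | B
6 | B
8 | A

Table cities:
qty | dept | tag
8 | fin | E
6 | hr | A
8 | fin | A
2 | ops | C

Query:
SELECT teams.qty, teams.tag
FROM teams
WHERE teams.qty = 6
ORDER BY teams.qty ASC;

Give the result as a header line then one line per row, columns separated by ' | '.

== RESULT ==
teams.qty | teams.tag
6 | B

Derivation:
After WHERE (1 rows):
teams.qty | teams.tag
6 | B
After SELECT (1 rows):
teams.qty | teams.tag
6 | B
After ORDER BY (1 rows):
teams.qty | teams.tag
6 | B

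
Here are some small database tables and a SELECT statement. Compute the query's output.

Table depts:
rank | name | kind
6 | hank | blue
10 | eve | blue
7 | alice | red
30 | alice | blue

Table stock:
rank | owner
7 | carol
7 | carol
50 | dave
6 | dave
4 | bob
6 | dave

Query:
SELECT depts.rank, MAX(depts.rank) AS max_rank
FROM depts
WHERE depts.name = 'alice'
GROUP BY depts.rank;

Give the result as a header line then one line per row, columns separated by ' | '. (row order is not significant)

== RESULT ==
depts.rank | max_rank
7 | 7
30 | 30

Derivation:
After WHERE (2 rows):
depts.rank | depts.name | depts.kind
7 | alice | red
30 | alice | blue
After GROUP BY (2 rows):
depts.rank | max_rank
7 | 7
30 | 30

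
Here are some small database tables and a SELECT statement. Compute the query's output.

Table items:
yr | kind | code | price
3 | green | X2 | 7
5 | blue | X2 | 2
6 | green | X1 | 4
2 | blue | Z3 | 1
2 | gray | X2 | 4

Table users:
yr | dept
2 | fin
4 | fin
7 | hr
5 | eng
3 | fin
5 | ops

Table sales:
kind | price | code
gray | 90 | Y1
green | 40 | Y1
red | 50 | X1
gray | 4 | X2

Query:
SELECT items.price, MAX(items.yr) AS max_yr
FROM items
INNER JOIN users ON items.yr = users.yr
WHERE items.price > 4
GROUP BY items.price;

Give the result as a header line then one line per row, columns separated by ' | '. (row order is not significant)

After JOIN users (5 rows):
items.yr | items.kind | items.code | items.price | users.yr | users.dept
3 | green | X2 | 7 | 3 | fin
5 | blue | X2 | 2 | 5 | eng
5 | blue | X2 | 2 | 5 | ops
2 | blue | Z3 | 1 | 2 | fin
2 | gray | X2 | 4 | 2 | fin
After WHERE (1 rows):
items.yr | items.kind | items.code | items.price | users.yr | users.dept
3 | green | X2 | 7 | 3 | fin
After GROUP BY (1 rows):
items.price | max_yr
7 | 3

== RESULT ==
items.price | max_yr
7 | 3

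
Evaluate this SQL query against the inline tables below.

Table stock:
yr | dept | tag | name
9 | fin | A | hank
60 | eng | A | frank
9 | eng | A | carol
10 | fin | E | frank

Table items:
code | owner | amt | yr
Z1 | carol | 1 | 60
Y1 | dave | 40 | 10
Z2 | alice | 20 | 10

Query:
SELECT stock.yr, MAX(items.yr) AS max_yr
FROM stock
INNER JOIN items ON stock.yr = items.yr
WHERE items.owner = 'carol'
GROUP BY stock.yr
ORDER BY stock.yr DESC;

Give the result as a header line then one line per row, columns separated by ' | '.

After JOIN items (3 rows):
stock.yr | stock.dept | stock.tag | stock.name | items.code | items.owner | items.amt | items.yr
60 | eng | A | frank | Z1 | carol | 1 | 60
10 | fin | E | frank | Y1 | dave | 40 | 10
10 | fin | E | frank | Z2 | alice | 20 | 10
After WHERE (1 rows):
stock.yr | stock.dept | stock.tag | stock.name | items.code | items.owner | items.amt | items.yr
60 | eng | A | frank | Z1 | carol | 1 | 60
After GROUP BY (1 rows):
stock.yr | max_yr
60 | 60
After ORDER BY (1 rows):
stock.yr | max_yr
60 | 60

== RESULT ==
stock.yr | max_yr
60 | 60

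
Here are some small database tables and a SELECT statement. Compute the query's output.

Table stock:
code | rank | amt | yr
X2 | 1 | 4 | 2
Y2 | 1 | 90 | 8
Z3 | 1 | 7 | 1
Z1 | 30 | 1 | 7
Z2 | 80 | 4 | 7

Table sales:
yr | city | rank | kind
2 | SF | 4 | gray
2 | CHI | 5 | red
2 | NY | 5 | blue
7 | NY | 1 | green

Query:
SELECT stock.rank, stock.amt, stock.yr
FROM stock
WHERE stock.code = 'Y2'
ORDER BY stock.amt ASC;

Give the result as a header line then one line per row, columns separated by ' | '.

== RESULT ==
stock.rank | stock.amt | stock.yr
1 | 90 | 8

Derivation:
After WHERE (1 rows):
stock.code | stock.rank | stock.amt | stock.yr
Y2 | 1 | 90 | 8
After SELECT (1 rows):
stock.rank | stock.amt | stock.yr
1 | 90 | 8
After ORDER BY (1 rows):
stock.rank | stock.amt | stock.yr
1 | 90 | 8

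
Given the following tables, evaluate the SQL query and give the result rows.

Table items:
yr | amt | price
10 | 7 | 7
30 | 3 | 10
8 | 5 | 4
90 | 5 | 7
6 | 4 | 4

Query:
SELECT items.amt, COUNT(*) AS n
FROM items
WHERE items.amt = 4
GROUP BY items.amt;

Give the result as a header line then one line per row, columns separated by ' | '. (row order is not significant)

== RESULT ==
items.amt | n
4 | 1

Derivation:
After WHERE (1 rows):
items.yr | items.amt | items.price
6 | 4 | 4
After GROUP BY (1 rows):
items.amt | n
4 | 1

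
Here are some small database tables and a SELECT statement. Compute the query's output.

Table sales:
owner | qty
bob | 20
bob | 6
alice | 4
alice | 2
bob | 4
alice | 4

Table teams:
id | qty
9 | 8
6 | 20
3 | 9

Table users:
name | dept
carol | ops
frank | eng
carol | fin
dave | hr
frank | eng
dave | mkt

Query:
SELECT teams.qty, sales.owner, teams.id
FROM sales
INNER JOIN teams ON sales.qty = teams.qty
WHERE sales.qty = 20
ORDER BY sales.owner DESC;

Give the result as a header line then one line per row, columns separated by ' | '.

After JOIN teams (1 rows):
sales.owner | sales.qty | teams.id | teams.qty
bob | 20 | 6 | 20
After WHERE (1 rows):
sales.owner | sales.qty | teams.id | teams.qty
bob | 20 | 6 | 20
After SELECT (1 rows):
teams.qty | sales.owner | teams.id
20 | bob | 6
After ORDER BY (1 rows):
teams.qty | sales.owner | teams.id
20 | bob | 6

== RESULT ==
teams.qty | sales.owner | teams.id
20 | bob | 6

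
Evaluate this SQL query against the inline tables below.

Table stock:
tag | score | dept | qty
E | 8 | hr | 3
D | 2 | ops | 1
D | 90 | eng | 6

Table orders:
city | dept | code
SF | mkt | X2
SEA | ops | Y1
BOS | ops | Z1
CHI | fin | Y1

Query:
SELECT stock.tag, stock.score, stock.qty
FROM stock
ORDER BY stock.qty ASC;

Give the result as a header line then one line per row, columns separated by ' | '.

== RESULT ==
stock.tag | stock.score | stock.qty
D | 2 | 1
E | 8 | 3
D | 90 | 6

Derivation:
After SELECT (3 rows):
stock.tag | stock.score | stock.qty
E | 8 | 3
D | 2 | 1
D | 90 | 6
After ORDER BY (3 rows):
stock.tag | stock.score | stock.qty
D | 2 | 1
E | 8 | 3
D | 90 | 6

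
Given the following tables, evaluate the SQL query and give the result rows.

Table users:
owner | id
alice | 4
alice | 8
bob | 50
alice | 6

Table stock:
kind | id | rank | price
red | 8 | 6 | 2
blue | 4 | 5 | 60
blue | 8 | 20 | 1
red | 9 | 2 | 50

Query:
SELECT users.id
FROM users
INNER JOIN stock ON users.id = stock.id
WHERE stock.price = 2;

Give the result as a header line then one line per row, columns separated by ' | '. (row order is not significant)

After JOIN stock (3 rows):
users.owner | users.id | stock.kind | stock.id | stock.rank | stock.price
alice | 4 | blue | 4 | 5 | 60
alice | 8 | red | 8 | 6 | 2
alice | 8 | blue | 8 | 20 | 1
After WHERE (1 rows):
users.owner | users.id | stock.kind | stock.id | stock.rank | stock.price
alice | 8 | red | 8 | 6 | 2
After SELECT (1 rows):
users.id
8

== RESULT ==
users.id
8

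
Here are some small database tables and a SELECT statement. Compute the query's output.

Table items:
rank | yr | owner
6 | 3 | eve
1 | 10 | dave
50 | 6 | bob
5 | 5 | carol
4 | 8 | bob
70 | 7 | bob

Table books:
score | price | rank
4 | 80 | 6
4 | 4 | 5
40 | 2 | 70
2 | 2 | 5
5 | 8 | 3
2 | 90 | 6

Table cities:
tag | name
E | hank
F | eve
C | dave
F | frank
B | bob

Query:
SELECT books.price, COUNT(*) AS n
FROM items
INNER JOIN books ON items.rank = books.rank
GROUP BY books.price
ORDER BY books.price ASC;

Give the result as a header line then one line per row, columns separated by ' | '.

== RESULT ==
books.price | n
2 | 2
4 | 1
80 | 1
90 | 1

Derivation:
After JOIN books (5 rows):
items.rank | items.yr | items.owner | books.score | books.price | books.rank
6 | 3 | eve | 4 | 80 | 6
6 | 3 | eve | 2 | 90 | 6
5 | 5 | carol | 4 | 4 | 5
5 | 5 | carol | 2 | 2 | 5
70 | 7 | bob | 40 | 2 | 70
After GROUP BY (4 rows):
books.price | n
80 | 1
90 | 1
4 | 1
2 | 2
After ORDER BY (4 rows):
books.price | n
2 | 2
4 | 1
80 | 1
90 | 1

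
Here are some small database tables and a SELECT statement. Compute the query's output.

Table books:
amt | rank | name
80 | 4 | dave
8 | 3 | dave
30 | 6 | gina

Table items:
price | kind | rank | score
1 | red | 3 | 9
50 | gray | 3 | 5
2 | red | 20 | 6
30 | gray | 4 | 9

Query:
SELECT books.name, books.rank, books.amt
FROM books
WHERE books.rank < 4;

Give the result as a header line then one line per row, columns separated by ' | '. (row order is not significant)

After WHERE (1 rows):
books.amt | books.rank | books.name
8 | 3 | dave
After SELECT (1 rows):
books.name | books.rank | books.amt
dave | 3 | 8

== RESULT ==
books.name | books.rank | books.amt
dave | 3 | 8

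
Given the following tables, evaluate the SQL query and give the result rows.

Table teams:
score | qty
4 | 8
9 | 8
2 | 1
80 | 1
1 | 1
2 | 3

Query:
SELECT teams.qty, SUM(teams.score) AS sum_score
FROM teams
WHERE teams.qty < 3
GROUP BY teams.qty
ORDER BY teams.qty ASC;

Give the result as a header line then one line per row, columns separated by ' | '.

After WHERE (3 rows):
teams.score | teams.qty
2 | 1
80 | 1
1 | 1
After GROUP BY (1 rows):
teams.qty | sum_score
1 | 83
After ORDER BY (1 rows):
teams.qty | sum_score
1 | 83

== RESULT ==
teams.qty | sum_score
1 | 83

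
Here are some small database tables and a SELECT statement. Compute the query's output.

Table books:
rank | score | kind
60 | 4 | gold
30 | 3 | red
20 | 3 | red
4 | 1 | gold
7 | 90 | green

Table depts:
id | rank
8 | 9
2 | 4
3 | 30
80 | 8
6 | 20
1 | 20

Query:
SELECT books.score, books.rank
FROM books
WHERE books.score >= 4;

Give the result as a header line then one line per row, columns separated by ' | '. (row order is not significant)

After WHERE (2 rows):
books.rank | books.score | books.kind
60 | 4 | gold
7 | 90 | green
After SELECT (2 rows):
books.score | books.rank
4 | 60
90 | 7

== RESULT ==
books.score | books.rank
4 | 60
90 | 7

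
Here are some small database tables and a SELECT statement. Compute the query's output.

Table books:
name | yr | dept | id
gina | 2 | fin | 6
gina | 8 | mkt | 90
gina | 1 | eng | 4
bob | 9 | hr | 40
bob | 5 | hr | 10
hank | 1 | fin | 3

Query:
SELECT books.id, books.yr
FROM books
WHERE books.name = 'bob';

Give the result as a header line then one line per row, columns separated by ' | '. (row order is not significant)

After WHERE (2 rows):
books.name | books.yr | books.dept | books.id
bob | 9 | hr | 40
bob | 5 | hr | 10
After SELECT (2 rows):
books.id | books.yr
40 | 9
10 | 5

== RESULT ==
books.id | books.yr
40 | 9
10 | 5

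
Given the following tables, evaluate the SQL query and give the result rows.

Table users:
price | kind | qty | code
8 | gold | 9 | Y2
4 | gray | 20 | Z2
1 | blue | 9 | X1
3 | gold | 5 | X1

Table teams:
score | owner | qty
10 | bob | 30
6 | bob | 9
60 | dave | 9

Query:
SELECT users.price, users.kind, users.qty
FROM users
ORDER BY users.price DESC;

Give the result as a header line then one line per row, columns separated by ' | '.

After SELECT (4 rows):
users.price | users.kind | users.qty
8 | gold | 9
4 | gray | 20
1 | blue | 9
3 | gold | 5
After ORDER BY (4 rows):
users.price | users.kind | users.qty
8 | gold | 9
4 | gray | 20
3 | gold | 5
1 | blue | 9

== RESULT ==
users.price | users.kind | users.qty
8 | gold | 9
4 | gray | 20
3 | gold | 5
1 | blue | 9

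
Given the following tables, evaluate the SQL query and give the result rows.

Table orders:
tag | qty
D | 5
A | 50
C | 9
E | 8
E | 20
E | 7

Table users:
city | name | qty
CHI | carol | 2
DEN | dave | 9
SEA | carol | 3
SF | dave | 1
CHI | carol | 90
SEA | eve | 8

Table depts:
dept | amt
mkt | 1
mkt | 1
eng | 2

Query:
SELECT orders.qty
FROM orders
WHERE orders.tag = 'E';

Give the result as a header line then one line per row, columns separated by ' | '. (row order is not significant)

== RESULT ==
orders.qty
8
20
7

Derivation:
After WHERE (3 rows):
orders.tag | orders.qty
E | 8
E | 20
E | 7
After SELECT (3 rows):
orders.qty
8
20
7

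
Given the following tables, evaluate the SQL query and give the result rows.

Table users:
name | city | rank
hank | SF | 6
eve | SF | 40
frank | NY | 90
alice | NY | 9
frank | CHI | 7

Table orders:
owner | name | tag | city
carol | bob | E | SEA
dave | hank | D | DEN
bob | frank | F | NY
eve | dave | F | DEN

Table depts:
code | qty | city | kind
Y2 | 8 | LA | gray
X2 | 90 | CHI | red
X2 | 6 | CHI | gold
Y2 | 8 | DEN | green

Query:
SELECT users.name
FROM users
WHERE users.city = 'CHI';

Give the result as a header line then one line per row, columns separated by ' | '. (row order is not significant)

== RESULT ==
users.name
frank

Derivation:
After WHERE (1 rows):
users.name | users.city | users.rank
frank | CHI | 7
After SELECT (1 rows):
users.name
frank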